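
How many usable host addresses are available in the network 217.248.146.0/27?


Host bits = 32 - 27 = 5
Total addresses = 2^5 = 32
Usable = total - 2 (network and broadcast)
Usable hosts: 30


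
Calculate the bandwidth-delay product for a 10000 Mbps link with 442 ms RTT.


BDP = bandwidth * RTT
= 10000 Mbps * 442 ms
= 10000 * 1e6 * 442 / 1000 bits
= 4420000000 bits
= 552500000 bytes
= 539550.7812 KB
BDP = 4420000000 bits (552500000 bytes)


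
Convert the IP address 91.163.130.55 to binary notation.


91 = 01011011
163 = 10100011
130 = 10000010
55 = 00110111
Binary: 01011011.10100011.10000010.00110111


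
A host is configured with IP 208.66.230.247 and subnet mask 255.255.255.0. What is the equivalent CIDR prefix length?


Binary: 11111111.11111111.11111111.00000000
Count leading 1s
Prefix: /24


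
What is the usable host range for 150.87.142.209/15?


Network: 150.86.0.0
Broadcast: 150.87.255.255
First usable = network + 1
Last usable = broadcast - 1
Range: 150.86.0.1 to 150.87.255.254


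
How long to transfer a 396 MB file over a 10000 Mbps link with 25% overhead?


Effective throughput = 10000 * (1 - 25/100) = 7500 Mbps
File size in Mb = 396 * 8 = 3168 Mb
Time = 3168 / 7500
Time = 0.4224 seconds


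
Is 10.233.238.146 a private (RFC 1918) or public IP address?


RFC 1918 private ranges:
  10.0.0.0/8 (10.0.0.0 - 10.255.255.255)
  172.16.0.0/12 (172.16.0.0 - 172.31.255.255)
  192.168.0.0/16 (192.168.0.0 - 192.168.255.255)
Private (in 10.0.0.0/8)


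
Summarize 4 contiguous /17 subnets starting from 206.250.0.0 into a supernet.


Original prefix: /17
Number of subnets: 4 = 2^2
New prefix = 17 - 2 = 15
Supernet: 206.250.0.0/15


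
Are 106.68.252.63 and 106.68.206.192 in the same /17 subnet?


Mask: 255.255.128.0
106.68.252.63 AND mask = 106.68.128.0
106.68.206.192 AND mask = 106.68.128.0
Yes, same subnet (106.68.128.0)


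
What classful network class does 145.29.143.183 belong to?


First octet: 145
Binary: 10010001
10xxxxxx -> Class B (128-191)
Class B, default mask 255.255.0.0 (/16)


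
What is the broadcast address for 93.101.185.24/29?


Network: 93.101.185.24/29
Host bits = 3
Set all host bits to 1:
Broadcast: 93.101.185.31


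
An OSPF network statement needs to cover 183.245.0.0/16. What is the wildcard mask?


Subnet mask: 255.255.0.0
Wildcard = 255.255.255.255 - subnet mask
255 - 255 = 0
255 - 255 = 0
255 - 0 = 255
255 - 0 = 255
Wildcard: 0.0.255.255


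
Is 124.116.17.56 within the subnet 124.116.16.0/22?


Subnet network: 124.116.16.0
Test IP AND mask: 124.116.16.0
Yes, 124.116.17.56 is in 124.116.16.0/22


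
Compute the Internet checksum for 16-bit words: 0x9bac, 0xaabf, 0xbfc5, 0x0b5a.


Sum all words (with carry folding):
+ 0x9bac = 0x9bac
+ 0xaabf = 0x466c
+ 0xbfc5 = 0x0632
+ 0x0b5a = 0x118c
One's complement: ~0x118c
Checksum = 0xee73


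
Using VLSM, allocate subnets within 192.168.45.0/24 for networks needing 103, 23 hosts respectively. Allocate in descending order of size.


103 hosts -> /25 (126 usable): 192.168.45.0/25
23 hosts -> /27 (30 usable): 192.168.45.128/27
Allocation: 192.168.45.0/25 (103 hosts, 126 usable); 192.168.45.128/27 (23 hosts, 30 usable)


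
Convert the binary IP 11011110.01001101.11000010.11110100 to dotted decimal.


11011110 = 222
01001101 = 77
11000010 = 194
11110100 = 244
IP: 222.77.194.244


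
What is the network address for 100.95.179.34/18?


IP:   01100100.01011111.10110011.00100010
Mask: 11111111.11111111.11000000.00000000
AND operation:
Net:  01100100.01011111.10000000.00000000
Network: 100.95.128.0/18


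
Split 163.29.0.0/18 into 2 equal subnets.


New prefix = 18 + 1 = 19
Each subnet has 8192 addresses
  163.29.0.0/19
  163.29.32.0/19
Subnets: 163.29.0.0/19, 163.29.32.0/19


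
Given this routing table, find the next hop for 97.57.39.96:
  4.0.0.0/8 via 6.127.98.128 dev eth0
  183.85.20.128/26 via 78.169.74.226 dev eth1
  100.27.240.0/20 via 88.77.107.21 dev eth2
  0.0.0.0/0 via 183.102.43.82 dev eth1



Longest prefix match for 97.57.39.96:
  /8 4.0.0.0: no
  /26 183.85.20.128: no
  /20 100.27.240.0: no
  /0 0.0.0.0: MATCH
Selected: next-hop 183.102.43.82 via eth1 (matched /0)


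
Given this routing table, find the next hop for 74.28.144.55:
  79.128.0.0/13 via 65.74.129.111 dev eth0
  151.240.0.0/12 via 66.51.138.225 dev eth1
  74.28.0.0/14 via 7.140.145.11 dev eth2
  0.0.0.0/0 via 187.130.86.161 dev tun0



Longest prefix match for 74.28.144.55:
  /13 79.128.0.0: no
  /12 151.240.0.0: no
  /14 74.28.0.0: MATCH
  /0 0.0.0.0: MATCH
Selected: next-hop 7.140.145.11 via eth2 (matched /14)


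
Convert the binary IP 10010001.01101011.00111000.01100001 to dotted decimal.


10010001 = 145
01101011 = 107
00111000 = 56
01100001 = 97
IP: 145.107.56.97


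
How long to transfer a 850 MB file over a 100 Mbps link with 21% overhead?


Effective throughput = 100 * (1 - 21/100) = 79 Mbps
File size in Mb = 850 * 8 = 6800 Mb
Time = 6800 / 79
Time = 86.0759 seconds


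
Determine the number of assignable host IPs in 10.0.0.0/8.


Host bits = 32 - 8 = 24
Total addresses = 2^24 = 16777216
Usable = total - 2 (network and broadcast)
Usable hosts: 16777214


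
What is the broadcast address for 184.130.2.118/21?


Network: 184.130.0.0/21
Host bits = 11
Set all host bits to 1:
Broadcast: 184.130.7.255


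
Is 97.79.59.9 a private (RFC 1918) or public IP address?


RFC 1918 private ranges:
  10.0.0.0/8 (10.0.0.0 - 10.255.255.255)
  172.16.0.0/12 (172.16.0.0 - 172.31.255.255)
  192.168.0.0/16 (192.168.0.0 - 192.168.255.255)
Public (not in any RFC 1918 range)


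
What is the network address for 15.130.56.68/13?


IP:   00001111.10000010.00111000.01000100
Mask: 11111111.11111000.00000000.00000000
AND operation:
Net:  00001111.10000000.00000000.00000000
Network: 15.128.0.0/13


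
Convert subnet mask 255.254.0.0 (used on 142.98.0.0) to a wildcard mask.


Subnet mask: 255.254.0.0
Wildcard = 255.255.255.255 - subnet mask
255 - 255 = 0
255 - 254 = 1
255 - 0 = 255
255 - 0 = 255
Wildcard: 0.1.255.255


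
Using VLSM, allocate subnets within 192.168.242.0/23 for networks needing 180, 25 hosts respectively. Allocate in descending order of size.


180 hosts -> /24 (254 usable): 192.168.242.0/24
25 hosts -> /27 (30 usable): 192.168.243.0/27
Allocation: 192.168.242.0/24 (180 hosts, 254 usable); 192.168.243.0/27 (25 hosts, 30 usable)


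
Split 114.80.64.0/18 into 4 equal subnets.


New prefix = 18 + 2 = 20
Each subnet has 4096 addresses
  114.80.64.0/20
  114.80.80.0/20
  114.80.96.0/20
  114.80.112.0/20
Subnets: 114.80.64.0/20, 114.80.80.0/20, 114.80.96.0/20, 114.80.112.0/20


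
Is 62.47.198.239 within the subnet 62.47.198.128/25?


Subnet network: 62.47.198.128
Test IP AND mask: 62.47.198.128
Yes, 62.47.198.239 is in 62.47.198.128/25


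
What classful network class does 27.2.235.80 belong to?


First octet: 27
Binary: 00011011
0xxxxxxx -> Class A (1-126)
Class A, default mask 255.0.0.0 (/8)


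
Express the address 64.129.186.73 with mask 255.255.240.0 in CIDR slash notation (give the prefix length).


Binary: 11111111.11111111.11110000.00000000
Count leading 1s
Prefix: /20


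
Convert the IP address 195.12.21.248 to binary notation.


195 = 11000011
12 = 00001100
21 = 00010101
248 = 11111000
Binary: 11000011.00001100.00010101.11111000


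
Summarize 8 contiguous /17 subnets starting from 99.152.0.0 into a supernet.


Original prefix: /17
Number of subnets: 8 = 2^3
New prefix = 17 - 3 = 14
Supernet: 99.152.0.0/14


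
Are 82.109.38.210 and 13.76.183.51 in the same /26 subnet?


Mask: 255.255.255.192
82.109.38.210 AND mask = 82.109.38.192
13.76.183.51 AND mask = 13.76.183.0
No, different subnets (82.109.38.192 vs 13.76.183.0)


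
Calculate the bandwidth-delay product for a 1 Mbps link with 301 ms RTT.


BDP = bandwidth * RTT
= 1 Mbps * 301 ms
= 1 * 1e6 * 301 / 1000 bits
= 301000 bits
= 37625 bytes
= 36.7432 KB
BDP = 301000 bits (37625 bytes)


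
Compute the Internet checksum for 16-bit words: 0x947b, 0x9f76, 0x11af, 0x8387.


Sum all words (with carry folding):
+ 0x947b = 0x947b
+ 0x9f76 = 0x33f2
+ 0x11af = 0x45a1
+ 0x8387 = 0xc928
One's complement: ~0xc928
Checksum = 0x36d7


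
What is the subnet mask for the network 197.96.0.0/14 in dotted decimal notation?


/14 means 14 network bits, 18 host bits
Binary: 11111111111111000000000000000000
Mask: 255.252.0.0


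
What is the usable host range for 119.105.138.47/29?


Network: 119.105.138.40
Broadcast: 119.105.138.47
First usable = network + 1
Last usable = broadcast - 1
Range: 119.105.138.41 to 119.105.138.46


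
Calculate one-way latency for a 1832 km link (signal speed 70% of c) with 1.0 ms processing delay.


Speed = 0.7 * 3e5 km/s = 210000 km/s
Propagation delay = 1832 / 210000 = 0.0087 s = 8.7238 ms
Processing delay = 1.0 ms
Total one-way latency = 9.7238 ms


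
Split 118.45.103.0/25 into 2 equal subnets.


New prefix = 25 + 1 = 26
Each subnet has 64 addresses
  118.45.103.0/26
  118.45.103.64/26
Subnets: 118.45.103.0/26, 118.45.103.64/26


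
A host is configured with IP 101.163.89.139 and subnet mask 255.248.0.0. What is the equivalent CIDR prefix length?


Binary: 11111111.11111000.00000000.00000000
Count leading 1s
Prefix: /13


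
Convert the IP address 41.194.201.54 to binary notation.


41 = 00101001
194 = 11000010
201 = 11001001
54 = 00110110
Binary: 00101001.11000010.11001001.00110110


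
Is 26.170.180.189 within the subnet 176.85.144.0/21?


Subnet network: 176.85.144.0
Test IP AND mask: 26.170.176.0
No, 26.170.180.189 is not in 176.85.144.0/21


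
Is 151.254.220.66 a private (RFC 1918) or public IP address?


RFC 1918 private ranges:
  10.0.0.0/8 (10.0.0.0 - 10.255.255.255)
  172.16.0.0/12 (172.16.0.0 - 172.31.255.255)
  192.168.0.0/16 (192.168.0.0 - 192.168.255.255)
Public (not in any RFC 1918 range)


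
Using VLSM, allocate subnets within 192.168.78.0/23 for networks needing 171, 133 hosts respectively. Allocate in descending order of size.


171 hosts -> /24 (254 usable): 192.168.78.0/24
133 hosts -> /24 (254 usable): 192.168.79.0/24
Allocation: 192.168.78.0/24 (171 hosts, 254 usable); 192.168.79.0/24 (133 hosts, 254 usable)


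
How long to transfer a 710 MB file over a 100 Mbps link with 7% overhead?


Effective throughput = 100 * (1 - 7/100) = 93 Mbps
File size in Mb = 710 * 8 = 5680 Mb
Time = 5680 / 93
Time = 61.0753 seconds


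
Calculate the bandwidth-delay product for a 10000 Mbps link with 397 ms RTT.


BDP = bandwidth * RTT
= 10000 Mbps * 397 ms
= 10000 * 1e6 * 397 / 1000 bits
= 3970000000 bits
= 496250000 bytes
= 484619.1406 KB
BDP = 3970000000 bits (496250000 bytes)


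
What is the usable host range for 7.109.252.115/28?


Network: 7.109.252.112
Broadcast: 7.109.252.127
First usable = network + 1
Last usable = broadcast - 1
Range: 7.109.252.113 to 7.109.252.126


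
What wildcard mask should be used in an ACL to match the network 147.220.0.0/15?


Subnet mask: 255.254.0.0
Wildcard = 255.255.255.255 - subnet mask
255 - 255 = 0
255 - 254 = 1
255 - 0 = 255
255 - 0 = 255
Wildcard: 0.1.255.255


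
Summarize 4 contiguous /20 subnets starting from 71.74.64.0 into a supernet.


Original prefix: /20
Number of subnets: 4 = 2^2
New prefix = 20 - 2 = 18
Supernet: 71.74.64.0/18


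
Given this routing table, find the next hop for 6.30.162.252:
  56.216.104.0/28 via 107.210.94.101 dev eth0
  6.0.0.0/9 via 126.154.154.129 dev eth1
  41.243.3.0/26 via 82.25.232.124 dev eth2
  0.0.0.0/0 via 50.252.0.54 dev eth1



Longest prefix match for 6.30.162.252:
  /28 56.216.104.0: no
  /9 6.0.0.0: MATCH
  /26 41.243.3.0: no
  /0 0.0.0.0: MATCH
Selected: next-hop 126.154.154.129 via eth1 (matched /9)


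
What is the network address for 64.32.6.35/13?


IP:   01000000.00100000.00000110.00100011
Mask: 11111111.11111000.00000000.00000000
AND operation:
Net:  01000000.00100000.00000000.00000000
Network: 64.32.0.0/13


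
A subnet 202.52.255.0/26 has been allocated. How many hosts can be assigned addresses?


Host bits = 32 - 26 = 6
Total addresses = 2^6 = 64
Usable = total - 2 (network and broadcast)
Usable hosts: 62


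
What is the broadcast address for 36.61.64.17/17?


Network: 36.61.0.0/17
Host bits = 15
Set all host bits to 1:
Broadcast: 36.61.127.255


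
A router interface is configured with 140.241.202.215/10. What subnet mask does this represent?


/10 means 10 network bits, 22 host bits
Binary: 11111111110000000000000000000000
Mask: 255.192.0.0


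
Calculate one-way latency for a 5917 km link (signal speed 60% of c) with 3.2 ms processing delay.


Speed = 0.6 * 3e5 km/s = 180000 km/s
Propagation delay = 5917 / 180000 = 0.0329 s = 32.8722 ms
Processing delay = 3.2 ms
Total one-way latency = 36.0722 ms


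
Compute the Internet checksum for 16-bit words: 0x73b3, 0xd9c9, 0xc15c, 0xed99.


Sum all words (with carry folding):
+ 0x73b3 = 0x73b3
+ 0xd9c9 = 0x4d7d
+ 0xc15c = 0x0eda
+ 0xed99 = 0xfc73
One's complement: ~0xfc73
Checksum = 0x038c


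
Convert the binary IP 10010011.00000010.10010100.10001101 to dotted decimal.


10010011 = 147
00000010 = 2
10010100 = 148
10001101 = 141
IP: 147.2.148.141


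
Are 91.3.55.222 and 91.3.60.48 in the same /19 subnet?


Mask: 255.255.224.0
91.3.55.222 AND mask = 91.3.32.0
91.3.60.48 AND mask = 91.3.32.0
Yes, same subnet (91.3.32.0)


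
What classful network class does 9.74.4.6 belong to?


First octet: 9
Binary: 00001001
0xxxxxxx -> Class A (1-126)
Class A, default mask 255.0.0.0 (/8)


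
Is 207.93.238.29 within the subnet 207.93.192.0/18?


Subnet network: 207.93.192.0
Test IP AND mask: 207.93.192.0
Yes, 207.93.238.29 is in 207.93.192.0/18


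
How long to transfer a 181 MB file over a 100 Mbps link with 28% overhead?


Effective throughput = 100 * (1 - 28/100) = 72 Mbps
File size in Mb = 181 * 8 = 1448 Mb
Time = 1448 / 72
Time = 20.1111 seconds


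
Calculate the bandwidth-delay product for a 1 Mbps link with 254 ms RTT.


BDP = bandwidth * RTT
= 1 Mbps * 254 ms
= 1 * 1e6 * 254 / 1000 bits
= 254000 bits
= 31750 bytes
= 31.0059 KB
BDP = 254000 bits (31750 bytes)


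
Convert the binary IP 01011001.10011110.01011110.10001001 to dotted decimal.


01011001 = 89
10011110 = 158
01011110 = 94
10001001 = 137
IP: 89.158.94.137


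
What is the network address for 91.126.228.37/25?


IP:   01011011.01111110.11100100.00100101
Mask: 11111111.11111111.11111111.10000000
AND operation:
Net:  01011011.01111110.11100100.00000000
Network: 91.126.228.0/25


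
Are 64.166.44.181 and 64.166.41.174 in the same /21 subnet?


Mask: 255.255.248.0
64.166.44.181 AND mask = 64.166.40.0
64.166.41.174 AND mask = 64.166.40.0
Yes, same subnet (64.166.40.0)


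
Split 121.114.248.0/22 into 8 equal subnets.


New prefix = 22 + 3 = 25
Each subnet has 128 addresses
  121.114.248.0/25
  121.114.248.128/25
  121.114.249.0/25
  121.114.249.128/25
  121.114.250.0/25
  121.114.250.128/25
  121.114.251.0/25
  121.114.251.128/25
Subnets: 121.114.248.0/25, 121.114.248.128/25, 121.114.249.0/25, 121.114.249.128/25, 121.114.250.0/25, 121.114.250.128/25, 121.114.251.0/25, 121.114.251.128/25


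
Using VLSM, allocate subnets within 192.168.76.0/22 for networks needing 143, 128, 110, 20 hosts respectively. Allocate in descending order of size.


143 hosts -> /24 (254 usable): 192.168.76.0/24
128 hosts -> /24 (254 usable): 192.168.77.0/24
110 hosts -> /25 (126 usable): 192.168.78.0/25
20 hosts -> /27 (30 usable): 192.168.78.128/27
Allocation: 192.168.76.0/24 (143 hosts, 254 usable); 192.168.77.0/24 (128 hosts, 254 usable); 192.168.78.0/25 (110 hosts, 126 usable); 192.168.78.128/27 (20 hosts, 30 usable)


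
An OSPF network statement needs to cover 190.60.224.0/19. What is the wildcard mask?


Subnet mask: 255.255.224.0
Wildcard = 255.255.255.255 - subnet mask
255 - 255 = 0
255 - 255 = 0
255 - 224 = 31
255 - 0 = 255
Wildcard: 0.0.31.255


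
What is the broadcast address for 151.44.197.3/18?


Network: 151.44.192.0/18
Host bits = 14
Set all host bits to 1:
Broadcast: 151.44.255.255


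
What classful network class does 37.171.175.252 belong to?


First octet: 37
Binary: 00100101
0xxxxxxx -> Class A (1-126)
Class A, default mask 255.0.0.0 (/8)


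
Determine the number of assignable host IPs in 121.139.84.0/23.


Host bits = 32 - 23 = 9
Total addresses = 2^9 = 512
Usable = total - 2 (network and broadcast)
Usable hosts: 510


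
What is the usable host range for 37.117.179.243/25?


Network: 37.117.179.128
Broadcast: 37.117.179.255
First usable = network + 1
Last usable = broadcast - 1
Range: 37.117.179.129 to 37.117.179.254


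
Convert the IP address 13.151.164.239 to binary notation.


13 = 00001101
151 = 10010111
164 = 10100100
239 = 11101111
Binary: 00001101.10010111.10100100.11101111


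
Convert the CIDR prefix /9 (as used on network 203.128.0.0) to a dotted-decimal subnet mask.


/9 means 9 network bits, 23 host bits
Binary: 11111111100000000000000000000000
Mask: 255.128.0.0


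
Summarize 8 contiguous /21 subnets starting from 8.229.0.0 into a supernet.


Original prefix: /21
Number of subnets: 8 = 2^3
New prefix = 21 - 3 = 18
Supernet: 8.229.0.0/18


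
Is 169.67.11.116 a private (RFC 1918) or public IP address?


RFC 1918 private ranges:
  10.0.0.0/8 (10.0.0.0 - 10.255.255.255)
  172.16.0.0/12 (172.16.0.0 - 172.31.255.255)
  192.168.0.0/16 (192.168.0.0 - 192.168.255.255)
Public (not in any RFC 1918 range)


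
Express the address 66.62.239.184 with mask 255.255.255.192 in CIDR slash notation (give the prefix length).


Binary: 11111111.11111111.11111111.11000000
Count leading 1s
Prefix: /26


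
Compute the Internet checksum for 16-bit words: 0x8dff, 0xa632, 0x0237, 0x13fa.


Sum all words (with carry folding):
+ 0x8dff = 0x8dff
+ 0xa632 = 0x3432
+ 0x0237 = 0x3669
+ 0x13fa = 0x4a63
One's complement: ~0x4a63
Checksum = 0xb59c


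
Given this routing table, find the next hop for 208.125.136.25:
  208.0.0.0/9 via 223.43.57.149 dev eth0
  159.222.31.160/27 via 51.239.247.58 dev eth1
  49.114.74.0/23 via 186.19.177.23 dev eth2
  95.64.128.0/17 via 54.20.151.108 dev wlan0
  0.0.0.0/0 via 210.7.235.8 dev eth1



Longest prefix match for 208.125.136.25:
  /9 208.0.0.0: MATCH
  /27 159.222.31.160: no
  /23 49.114.74.0: no
  /17 95.64.128.0: no
  /0 0.0.0.0: MATCH
Selected: next-hop 223.43.57.149 via eth0 (matched /9)


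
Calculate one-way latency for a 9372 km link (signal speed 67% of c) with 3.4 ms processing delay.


Speed = 0.67 * 3e5 km/s = 201000 km/s
Propagation delay = 9372 / 201000 = 0.0466 s = 46.6269 ms
Processing delay = 3.4 ms
Total one-way latency = 50.0269 ms


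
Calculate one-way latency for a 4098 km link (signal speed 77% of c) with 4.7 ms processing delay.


Speed = 0.77 * 3e5 km/s = 231000 km/s
Propagation delay = 4098 / 231000 = 0.0177 s = 17.7403 ms
Processing delay = 4.7 ms
Total one-way latency = 22.4403 ms


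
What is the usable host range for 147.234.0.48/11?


Network: 147.224.0.0
Broadcast: 147.255.255.255
First usable = network + 1
Last usable = broadcast - 1
Range: 147.224.0.1 to 147.255.255.254


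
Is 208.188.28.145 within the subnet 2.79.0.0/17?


Subnet network: 2.79.0.0
Test IP AND mask: 208.188.0.0
No, 208.188.28.145 is not in 2.79.0.0/17


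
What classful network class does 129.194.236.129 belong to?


First octet: 129
Binary: 10000001
10xxxxxx -> Class B (128-191)
Class B, default mask 255.255.0.0 (/16)


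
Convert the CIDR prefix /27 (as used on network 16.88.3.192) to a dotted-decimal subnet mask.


/27 means 27 network bits, 5 host bits
Binary: 11111111111111111111111111100000
Mask: 255.255.255.224


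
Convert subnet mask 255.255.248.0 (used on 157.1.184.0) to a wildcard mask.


Subnet mask: 255.255.248.0
Wildcard = 255.255.255.255 - subnet mask
255 - 255 = 0
255 - 255 = 0
255 - 248 = 7
255 - 0 = 255
Wildcard: 0.0.7.255


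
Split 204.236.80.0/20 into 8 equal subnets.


New prefix = 20 + 3 = 23
Each subnet has 512 addresses
  204.236.80.0/23
  204.236.82.0/23
  204.236.84.0/23
  204.236.86.0/23
  204.236.88.0/23
  204.236.90.0/23
  204.236.92.0/23
  204.236.94.0/23
Subnets: 204.236.80.0/23, 204.236.82.0/23, 204.236.84.0/23, 204.236.86.0/23, 204.236.88.0/23, 204.236.90.0/23, 204.236.92.0/23, 204.236.94.0/23


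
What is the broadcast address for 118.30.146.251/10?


Network: 118.0.0.0/10
Host bits = 22
Set all host bits to 1:
Broadcast: 118.63.255.255


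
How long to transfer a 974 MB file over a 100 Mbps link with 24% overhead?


Effective throughput = 100 * (1 - 24/100) = 76 Mbps
File size in Mb = 974 * 8 = 7792 Mb
Time = 7792 / 76
Time = 102.5263 seconds


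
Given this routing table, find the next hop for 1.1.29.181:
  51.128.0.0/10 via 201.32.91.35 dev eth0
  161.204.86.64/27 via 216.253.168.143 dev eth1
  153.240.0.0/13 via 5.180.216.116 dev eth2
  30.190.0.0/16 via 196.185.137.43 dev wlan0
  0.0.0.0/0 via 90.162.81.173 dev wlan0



Longest prefix match for 1.1.29.181:
  /10 51.128.0.0: no
  /27 161.204.86.64: no
  /13 153.240.0.0: no
  /16 30.190.0.0: no
  /0 0.0.0.0: MATCH
Selected: next-hop 90.162.81.173 via wlan0 (matched /0)


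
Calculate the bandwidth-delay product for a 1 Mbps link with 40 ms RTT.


BDP = bandwidth * RTT
= 1 Mbps * 40 ms
= 1 * 1e6 * 40 / 1000 bits
= 40000 bits
= 5000 bytes
= 4.8828 KB
BDP = 40000 bits (5000 bytes)


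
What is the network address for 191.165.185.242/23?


IP:   10111111.10100101.10111001.11110010
Mask: 11111111.11111111.11111110.00000000
AND operation:
Net:  10111111.10100101.10111000.00000000
Network: 191.165.184.0/23


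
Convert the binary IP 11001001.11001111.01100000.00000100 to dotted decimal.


11001001 = 201
11001111 = 207
01100000 = 96
00000100 = 4
IP: 201.207.96.4


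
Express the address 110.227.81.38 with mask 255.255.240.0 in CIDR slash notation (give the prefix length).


Binary: 11111111.11111111.11110000.00000000
Count leading 1s
Prefix: /20


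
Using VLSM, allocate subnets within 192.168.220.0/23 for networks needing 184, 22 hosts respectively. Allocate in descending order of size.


184 hosts -> /24 (254 usable): 192.168.220.0/24
22 hosts -> /27 (30 usable): 192.168.221.0/27
Allocation: 192.168.220.0/24 (184 hosts, 254 usable); 192.168.221.0/27 (22 hosts, 30 usable)


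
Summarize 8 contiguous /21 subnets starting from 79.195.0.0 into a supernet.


Original prefix: /21
Number of subnets: 8 = 2^3
New prefix = 21 - 3 = 18
Supernet: 79.195.0.0/18


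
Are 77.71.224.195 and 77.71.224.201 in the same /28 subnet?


Mask: 255.255.255.240
77.71.224.195 AND mask = 77.71.224.192
77.71.224.201 AND mask = 77.71.224.192
Yes, same subnet (77.71.224.192)


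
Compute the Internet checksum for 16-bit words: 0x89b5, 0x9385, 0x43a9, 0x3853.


Sum all words (with carry folding):
+ 0x89b5 = 0x89b5
+ 0x9385 = 0x1d3b
+ 0x43a9 = 0x60e4
+ 0x3853 = 0x9937
One's complement: ~0x9937
Checksum = 0x66c8


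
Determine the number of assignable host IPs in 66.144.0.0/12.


Host bits = 32 - 12 = 20
Total addresses = 2^20 = 1048576
Usable = total - 2 (network and broadcast)
Usable hosts: 1048574


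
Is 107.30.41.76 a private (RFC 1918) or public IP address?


RFC 1918 private ranges:
  10.0.0.0/8 (10.0.0.0 - 10.255.255.255)
  172.16.0.0/12 (172.16.0.0 - 172.31.255.255)
  192.168.0.0/16 (192.168.0.0 - 192.168.255.255)
Public (not in any RFC 1918 range)


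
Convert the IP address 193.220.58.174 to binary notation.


193 = 11000001
220 = 11011100
58 = 00111010
174 = 10101110
Binary: 11000001.11011100.00111010.10101110


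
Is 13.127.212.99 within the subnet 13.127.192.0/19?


Subnet network: 13.127.192.0
Test IP AND mask: 13.127.192.0
Yes, 13.127.212.99 is in 13.127.192.0/19


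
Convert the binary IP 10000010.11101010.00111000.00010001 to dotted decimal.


10000010 = 130
11101010 = 234
00111000 = 56
00010001 = 17
IP: 130.234.56.17


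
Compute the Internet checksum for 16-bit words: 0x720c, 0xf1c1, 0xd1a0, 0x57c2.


Sum all words (with carry folding):
+ 0x720c = 0x720c
+ 0xf1c1 = 0x63ce
+ 0xd1a0 = 0x356f
+ 0x57c2 = 0x8d31
One's complement: ~0x8d31
Checksum = 0x72ce


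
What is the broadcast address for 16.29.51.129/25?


Network: 16.29.51.128/25
Host bits = 7
Set all host bits to 1:
Broadcast: 16.29.51.255


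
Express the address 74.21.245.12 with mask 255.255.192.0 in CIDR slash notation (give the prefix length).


Binary: 11111111.11111111.11000000.00000000
Count leading 1s
Prefix: /18


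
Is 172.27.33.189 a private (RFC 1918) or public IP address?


RFC 1918 private ranges:
  10.0.0.0/8 (10.0.0.0 - 10.255.255.255)
  172.16.0.0/12 (172.16.0.0 - 172.31.255.255)
  192.168.0.0/16 (192.168.0.0 - 192.168.255.255)
Private (in 172.16.0.0/12)


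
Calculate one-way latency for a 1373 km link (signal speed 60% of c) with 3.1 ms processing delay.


Speed = 0.6 * 3e5 km/s = 180000 km/s
Propagation delay = 1373 / 180000 = 0.0076 s = 7.6278 ms
Processing delay = 3.1 ms
Total one-way latency = 10.7278 ms


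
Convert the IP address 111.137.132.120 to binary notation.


111 = 01101111
137 = 10001001
132 = 10000100
120 = 01111000
Binary: 01101111.10001001.10000100.01111000


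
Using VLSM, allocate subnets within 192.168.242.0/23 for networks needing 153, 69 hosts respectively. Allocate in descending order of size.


153 hosts -> /24 (254 usable): 192.168.242.0/24
69 hosts -> /25 (126 usable): 192.168.243.0/25
Allocation: 192.168.242.0/24 (153 hosts, 254 usable); 192.168.243.0/25 (69 hosts, 126 usable)


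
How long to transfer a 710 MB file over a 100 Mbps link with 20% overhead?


Effective throughput = 100 * (1 - 20/100) = 80 Mbps
File size in Mb = 710 * 8 = 5680 Mb
Time = 5680 / 80
Time = 71 seconds


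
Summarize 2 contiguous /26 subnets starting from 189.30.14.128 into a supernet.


Original prefix: /26
Number of subnets: 2 = 2^1
New prefix = 26 - 1 = 25
Supernet: 189.30.14.128/25


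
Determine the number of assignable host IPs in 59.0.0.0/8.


Host bits = 32 - 8 = 24
Total addresses = 2^24 = 16777216
Usable = total - 2 (network and broadcast)
Usable hosts: 16777214


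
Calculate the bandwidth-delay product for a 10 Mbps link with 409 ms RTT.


BDP = bandwidth * RTT
= 10 Mbps * 409 ms
= 10 * 1e6 * 409 / 1000 bits
= 4090000 bits
= 511250 bytes
= 499.2676 KB
BDP = 4090000 bits (511250 bytes)


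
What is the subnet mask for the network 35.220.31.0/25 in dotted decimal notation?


/25 means 25 network bits, 7 host bits
Binary: 11111111111111111111111110000000
Mask: 255.255.255.128


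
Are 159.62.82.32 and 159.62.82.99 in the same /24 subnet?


Mask: 255.255.255.0
159.62.82.32 AND mask = 159.62.82.0
159.62.82.99 AND mask = 159.62.82.0
Yes, same subnet (159.62.82.0)


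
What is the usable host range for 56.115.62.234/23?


Network: 56.115.62.0
Broadcast: 56.115.63.255
First usable = network + 1
Last usable = broadcast - 1
Range: 56.115.62.1 to 56.115.63.254


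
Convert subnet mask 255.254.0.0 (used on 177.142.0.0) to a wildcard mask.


Subnet mask: 255.254.0.0
Wildcard = 255.255.255.255 - subnet mask
255 - 255 = 0
255 - 254 = 1
255 - 0 = 255
255 - 0 = 255
Wildcard: 0.1.255.255


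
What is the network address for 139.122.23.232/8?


IP:   10001011.01111010.00010111.11101000
Mask: 11111111.00000000.00000000.00000000
AND operation:
Net:  10001011.00000000.00000000.00000000
Network: 139.0.0.0/8


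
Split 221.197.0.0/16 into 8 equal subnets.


New prefix = 16 + 3 = 19
Each subnet has 8192 addresses
  221.197.0.0/19
  221.197.32.0/19
  221.197.64.0/19
  221.197.96.0/19
  221.197.128.0/19
  221.197.160.0/19
  221.197.192.0/19
  221.197.224.0/19
Subnets: 221.197.0.0/19, 221.197.32.0/19, 221.197.64.0/19, 221.197.96.0/19, 221.197.128.0/19, 221.197.160.0/19, 221.197.192.0/19, 221.197.224.0/19


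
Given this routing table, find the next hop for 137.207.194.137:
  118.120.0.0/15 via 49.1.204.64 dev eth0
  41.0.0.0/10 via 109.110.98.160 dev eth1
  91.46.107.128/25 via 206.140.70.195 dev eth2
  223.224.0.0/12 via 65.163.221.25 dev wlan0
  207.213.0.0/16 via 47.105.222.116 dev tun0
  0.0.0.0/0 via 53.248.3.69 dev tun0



Longest prefix match for 137.207.194.137:
  /15 118.120.0.0: no
  /10 41.0.0.0: no
  /25 91.46.107.128: no
  /12 223.224.0.0: no
  /16 207.213.0.0: no
  /0 0.0.0.0: MATCH
Selected: next-hop 53.248.3.69 via tun0 (matched /0)


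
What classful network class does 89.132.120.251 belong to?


First octet: 89
Binary: 01011001
0xxxxxxx -> Class A (1-126)
Class A, default mask 255.0.0.0 (/8)


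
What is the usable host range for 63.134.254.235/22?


Network: 63.134.252.0
Broadcast: 63.134.255.255
First usable = network + 1
Last usable = broadcast - 1
Range: 63.134.252.1 to 63.134.255.254


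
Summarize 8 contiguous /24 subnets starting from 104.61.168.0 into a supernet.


Original prefix: /24
Number of subnets: 8 = 2^3
New prefix = 24 - 3 = 21
Supernet: 104.61.168.0/21


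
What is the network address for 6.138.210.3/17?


IP:   00000110.10001010.11010010.00000011
Mask: 11111111.11111111.10000000.00000000
AND operation:
Net:  00000110.10001010.10000000.00000000
Network: 6.138.128.0/17


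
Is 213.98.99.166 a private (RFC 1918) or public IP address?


RFC 1918 private ranges:
  10.0.0.0/8 (10.0.0.0 - 10.255.255.255)
  172.16.0.0/12 (172.16.0.0 - 172.31.255.255)
  192.168.0.0/16 (192.168.0.0 - 192.168.255.255)
Public (not in any RFC 1918 range)


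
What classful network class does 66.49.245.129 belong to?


First octet: 66
Binary: 01000010
0xxxxxxx -> Class A (1-126)
Class A, default mask 255.0.0.0 (/8)


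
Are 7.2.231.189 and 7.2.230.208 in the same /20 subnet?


Mask: 255.255.240.0
7.2.231.189 AND mask = 7.2.224.0
7.2.230.208 AND mask = 7.2.224.0
Yes, same subnet (7.2.224.0)


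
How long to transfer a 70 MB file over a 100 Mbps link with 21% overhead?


Effective throughput = 100 * (1 - 21/100) = 79 Mbps
File size in Mb = 70 * 8 = 560 Mb
Time = 560 / 79
Time = 7.0886 seconds


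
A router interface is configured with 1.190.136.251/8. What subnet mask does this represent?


/8 means 8 network bits, 24 host bits
Binary: 11111111000000000000000000000000
Mask: 255.0.0.0


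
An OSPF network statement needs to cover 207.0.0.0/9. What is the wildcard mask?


Subnet mask: 255.128.0.0
Wildcard = 255.255.255.255 - subnet mask
255 - 255 = 0
255 - 128 = 127
255 - 0 = 255
255 - 0 = 255
Wildcard: 0.127.255.255


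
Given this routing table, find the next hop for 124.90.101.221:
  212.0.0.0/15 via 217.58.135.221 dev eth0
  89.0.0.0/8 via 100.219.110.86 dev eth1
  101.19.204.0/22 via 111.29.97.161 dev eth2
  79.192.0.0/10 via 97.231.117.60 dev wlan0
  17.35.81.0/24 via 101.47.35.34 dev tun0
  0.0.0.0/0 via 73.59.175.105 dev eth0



Longest prefix match for 124.90.101.221:
  /15 212.0.0.0: no
  /8 89.0.0.0: no
  /22 101.19.204.0: no
  /10 79.192.0.0: no
  /24 17.35.81.0: no
  /0 0.0.0.0: MATCH
Selected: next-hop 73.59.175.105 via eth0 (matched /0)


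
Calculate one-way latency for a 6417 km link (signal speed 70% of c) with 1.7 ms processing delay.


Speed = 0.7 * 3e5 km/s = 210000 km/s
Propagation delay = 6417 / 210000 = 0.0306 s = 30.5571 ms
Processing delay = 1.7 ms
Total one-way latency = 32.2571 ms


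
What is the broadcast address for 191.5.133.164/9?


Network: 191.0.0.0/9
Host bits = 23
Set all host bits to 1:
Broadcast: 191.127.255.255


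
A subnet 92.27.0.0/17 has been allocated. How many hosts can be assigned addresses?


Host bits = 32 - 17 = 15
Total addresses = 2^15 = 32768
Usable = total - 2 (network and broadcast)
Usable hosts: 32766


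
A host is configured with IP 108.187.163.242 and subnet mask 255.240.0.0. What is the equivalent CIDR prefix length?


Binary: 11111111.11110000.00000000.00000000
Count leading 1s
Prefix: /12


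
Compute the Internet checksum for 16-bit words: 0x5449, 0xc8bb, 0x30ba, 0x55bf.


Sum all words (with carry folding):
+ 0x5449 = 0x5449
+ 0xc8bb = 0x1d05
+ 0x30ba = 0x4dbf
+ 0x55bf = 0xa37e
One's complement: ~0xa37e
Checksum = 0x5c81


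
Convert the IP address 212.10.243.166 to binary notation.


212 = 11010100
10 = 00001010
243 = 11110011
166 = 10100110
Binary: 11010100.00001010.11110011.10100110


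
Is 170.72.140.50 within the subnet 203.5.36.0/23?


Subnet network: 203.5.36.0
Test IP AND mask: 170.72.140.0
No, 170.72.140.50 is not in 203.5.36.0/23


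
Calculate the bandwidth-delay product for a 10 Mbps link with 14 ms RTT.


BDP = bandwidth * RTT
= 10 Mbps * 14 ms
= 10 * 1e6 * 14 / 1000 bits
= 140000 bits
= 17500 bytes
= 17.0898 KB
BDP = 140000 bits (17500 bytes)


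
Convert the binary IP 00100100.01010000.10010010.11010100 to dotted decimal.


00100100 = 36
01010000 = 80
10010010 = 146
11010100 = 212
IP: 36.80.146.212


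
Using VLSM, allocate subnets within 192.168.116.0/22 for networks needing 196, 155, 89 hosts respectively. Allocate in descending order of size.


196 hosts -> /24 (254 usable): 192.168.116.0/24
155 hosts -> /24 (254 usable): 192.168.117.0/24
89 hosts -> /25 (126 usable): 192.168.118.0/25
Allocation: 192.168.116.0/24 (196 hosts, 254 usable); 192.168.117.0/24 (155 hosts, 254 usable); 192.168.118.0/25 (89 hosts, 126 usable)


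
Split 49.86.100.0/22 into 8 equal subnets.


New prefix = 22 + 3 = 25
Each subnet has 128 addresses
  49.86.100.0/25
  49.86.100.128/25
  49.86.101.0/25
  49.86.101.128/25
  49.86.102.0/25
  49.86.102.128/25
  49.86.103.0/25
  49.86.103.128/25
Subnets: 49.86.100.0/25, 49.86.100.128/25, 49.86.101.0/25, 49.86.101.128/25, 49.86.102.0/25, 49.86.102.128/25, 49.86.103.0/25, 49.86.103.128/25


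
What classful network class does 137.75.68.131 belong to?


First octet: 137
Binary: 10001001
10xxxxxx -> Class B (128-191)
Class B, default mask 255.255.0.0 (/16)


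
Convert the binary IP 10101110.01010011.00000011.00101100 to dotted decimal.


10101110 = 174
01010011 = 83
00000011 = 3
00101100 = 44
IP: 174.83.3.44


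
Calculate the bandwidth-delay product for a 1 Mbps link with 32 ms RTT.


BDP = bandwidth * RTT
= 1 Mbps * 32 ms
= 1 * 1e6 * 32 / 1000 bits
= 32000 bits
= 4000 bytes
= 3.9062 KB
BDP = 32000 bits (4000 bytes)


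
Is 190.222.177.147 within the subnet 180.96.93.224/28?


Subnet network: 180.96.93.224
Test IP AND mask: 190.222.177.144
No, 190.222.177.147 is not in 180.96.93.224/28


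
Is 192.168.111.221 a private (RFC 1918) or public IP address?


RFC 1918 private ranges:
  10.0.0.0/8 (10.0.0.0 - 10.255.255.255)
  172.16.0.0/12 (172.16.0.0 - 172.31.255.255)
  192.168.0.0/16 (192.168.0.0 - 192.168.255.255)
Private (in 192.168.0.0/16)


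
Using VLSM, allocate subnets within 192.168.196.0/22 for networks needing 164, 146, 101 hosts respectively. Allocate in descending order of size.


164 hosts -> /24 (254 usable): 192.168.196.0/24
146 hosts -> /24 (254 usable): 192.168.197.0/24
101 hosts -> /25 (126 usable): 192.168.198.0/25
Allocation: 192.168.196.0/24 (164 hosts, 254 usable); 192.168.197.0/24 (146 hosts, 254 usable); 192.168.198.0/25 (101 hosts, 126 usable)


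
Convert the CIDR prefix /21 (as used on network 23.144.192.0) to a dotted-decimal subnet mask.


/21 means 21 network bits, 11 host bits
Binary: 11111111111111111111100000000000
Mask: 255.255.248.0


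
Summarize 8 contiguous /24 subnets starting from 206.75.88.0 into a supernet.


Original prefix: /24
Number of subnets: 8 = 2^3
New prefix = 24 - 3 = 21
Supernet: 206.75.88.0/21


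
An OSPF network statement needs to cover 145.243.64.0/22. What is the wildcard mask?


Subnet mask: 255.255.252.0
Wildcard = 255.255.255.255 - subnet mask
255 - 255 = 0
255 - 255 = 0
255 - 252 = 3
255 - 0 = 255
Wildcard: 0.0.3.255


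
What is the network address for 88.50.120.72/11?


IP:   01011000.00110010.01111000.01001000
Mask: 11111111.11100000.00000000.00000000
AND operation:
Net:  01011000.00100000.00000000.00000000
Network: 88.32.0.0/11


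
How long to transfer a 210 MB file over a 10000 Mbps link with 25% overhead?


Effective throughput = 10000 * (1 - 25/100) = 7500 Mbps
File size in Mb = 210 * 8 = 1680 Mb
Time = 1680 / 7500
Time = 0.224 seconds


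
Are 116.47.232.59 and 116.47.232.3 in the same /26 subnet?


Mask: 255.255.255.192
116.47.232.59 AND mask = 116.47.232.0
116.47.232.3 AND mask = 116.47.232.0
Yes, same subnet (116.47.232.0)


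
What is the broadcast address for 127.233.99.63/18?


Network: 127.233.64.0/18
Host bits = 14
Set all host bits to 1:
Broadcast: 127.233.127.255


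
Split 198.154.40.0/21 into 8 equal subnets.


New prefix = 21 + 3 = 24
Each subnet has 256 addresses
  198.154.40.0/24
  198.154.41.0/24
  198.154.42.0/24
  198.154.43.0/24
  198.154.44.0/24
  198.154.45.0/24
  198.154.46.0/24
  198.154.47.0/24
Subnets: 198.154.40.0/24, 198.154.41.0/24, 198.154.42.0/24, 198.154.43.0/24, 198.154.44.0/24, 198.154.45.0/24, 198.154.46.0/24, 198.154.47.0/24


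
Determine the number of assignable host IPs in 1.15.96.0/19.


Host bits = 32 - 19 = 13
Total addresses = 2^13 = 8192
Usable = total - 2 (network and broadcast)
Usable hosts: 8190


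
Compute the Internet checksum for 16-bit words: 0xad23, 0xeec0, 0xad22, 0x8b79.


Sum all words (with carry folding):
+ 0xad23 = 0xad23
+ 0xeec0 = 0x9be4
+ 0xad22 = 0x4907
+ 0x8b79 = 0xd480
One's complement: ~0xd480
Checksum = 0x2b7f


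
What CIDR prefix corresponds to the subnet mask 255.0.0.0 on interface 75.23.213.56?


Binary: 11111111.00000000.00000000.00000000
Count leading 1s
Prefix: /8


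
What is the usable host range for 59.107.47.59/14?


Network: 59.104.0.0
Broadcast: 59.107.255.255
First usable = network + 1
Last usable = broadcast - 1
Range: 59.104.0.1 to 59.107.255.254


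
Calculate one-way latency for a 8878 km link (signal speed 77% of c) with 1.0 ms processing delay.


Speed = 0.77 * 3e5 km/s = 231000 km/s
Propagation delay = 8878 / 231000 = 0.0384 s = 38.4329 ms
Processing delay = 1.0 ms
Total one-way latency = 39.4329 ms


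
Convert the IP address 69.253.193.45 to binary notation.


69 = 01000101
253 = 11111101
193 = 11000001
45 = 00101101
Binary: 01000101.11111101.11000001.00101101


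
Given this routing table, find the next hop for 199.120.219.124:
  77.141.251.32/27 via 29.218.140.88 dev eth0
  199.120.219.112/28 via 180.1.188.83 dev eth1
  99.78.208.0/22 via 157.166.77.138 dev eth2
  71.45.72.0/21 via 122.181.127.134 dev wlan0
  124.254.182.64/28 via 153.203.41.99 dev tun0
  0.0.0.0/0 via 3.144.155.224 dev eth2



Longest prefix match for 199.120.219.124:
  /27 77.141.251.32: no
  /28 199.120.219.112: MATCH
  /22 99.78.208.0: no
  /21 71.45.72.0: no
  /28 124.254.182.64: no
  /0 0.0.0.0: MATCH
Selected: next-hop 180.1.188.83 via eth1 (matched /28)


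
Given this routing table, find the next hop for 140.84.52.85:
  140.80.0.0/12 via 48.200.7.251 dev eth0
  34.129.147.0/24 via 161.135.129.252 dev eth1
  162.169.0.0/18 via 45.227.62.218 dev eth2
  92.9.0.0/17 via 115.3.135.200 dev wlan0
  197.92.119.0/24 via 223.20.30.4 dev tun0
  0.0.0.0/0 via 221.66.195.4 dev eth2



Longest prefix match for 140.84.52.85:
  /12 140.80.0.0: MATCH
  /24 34.129.147.0: no
  /18 162.169.0.0: no
  /17 92.9.0.0: no
  /24 197.92.119.0: no
  /0 0.0.0.0: MATCH
Selected: next-hop 48.200.7.251 via eth0 (matched /12)


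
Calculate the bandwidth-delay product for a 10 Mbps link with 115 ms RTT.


BDP = bandwidth * RTT
= 10 Mbps * 115 ms
= 10 * 1e6 * 115 / 1000 bits
= 1150000 bits
= 143750 bytes
= 140.3809 KB
BDP = 1150000 bits (143750 bytes)


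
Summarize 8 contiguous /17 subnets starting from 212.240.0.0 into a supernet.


Original prefix: /17
Number of subnets: 8 = 2^3
New prefix = 17 - 3 = 14
Supernet: 212.240.0.0/14
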